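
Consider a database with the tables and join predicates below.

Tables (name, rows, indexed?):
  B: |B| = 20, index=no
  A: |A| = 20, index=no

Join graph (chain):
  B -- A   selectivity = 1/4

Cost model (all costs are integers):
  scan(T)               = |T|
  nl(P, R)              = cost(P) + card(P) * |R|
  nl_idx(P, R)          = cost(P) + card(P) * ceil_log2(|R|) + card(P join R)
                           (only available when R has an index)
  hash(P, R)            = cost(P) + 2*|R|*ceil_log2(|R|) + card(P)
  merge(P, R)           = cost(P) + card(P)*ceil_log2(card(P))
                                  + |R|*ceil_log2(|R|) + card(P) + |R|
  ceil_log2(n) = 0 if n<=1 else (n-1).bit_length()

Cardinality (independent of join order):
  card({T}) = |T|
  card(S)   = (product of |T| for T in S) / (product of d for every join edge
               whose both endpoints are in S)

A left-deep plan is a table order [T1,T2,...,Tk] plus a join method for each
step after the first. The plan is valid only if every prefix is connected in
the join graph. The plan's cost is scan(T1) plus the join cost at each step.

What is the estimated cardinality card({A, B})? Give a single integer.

100

Tables in S: A(20), B(20)
Edges inside S: B-A(d=4)
numerator = 20 * 20 = 400
denominator = 4 = 4
card(S) = 400 / 4 = 100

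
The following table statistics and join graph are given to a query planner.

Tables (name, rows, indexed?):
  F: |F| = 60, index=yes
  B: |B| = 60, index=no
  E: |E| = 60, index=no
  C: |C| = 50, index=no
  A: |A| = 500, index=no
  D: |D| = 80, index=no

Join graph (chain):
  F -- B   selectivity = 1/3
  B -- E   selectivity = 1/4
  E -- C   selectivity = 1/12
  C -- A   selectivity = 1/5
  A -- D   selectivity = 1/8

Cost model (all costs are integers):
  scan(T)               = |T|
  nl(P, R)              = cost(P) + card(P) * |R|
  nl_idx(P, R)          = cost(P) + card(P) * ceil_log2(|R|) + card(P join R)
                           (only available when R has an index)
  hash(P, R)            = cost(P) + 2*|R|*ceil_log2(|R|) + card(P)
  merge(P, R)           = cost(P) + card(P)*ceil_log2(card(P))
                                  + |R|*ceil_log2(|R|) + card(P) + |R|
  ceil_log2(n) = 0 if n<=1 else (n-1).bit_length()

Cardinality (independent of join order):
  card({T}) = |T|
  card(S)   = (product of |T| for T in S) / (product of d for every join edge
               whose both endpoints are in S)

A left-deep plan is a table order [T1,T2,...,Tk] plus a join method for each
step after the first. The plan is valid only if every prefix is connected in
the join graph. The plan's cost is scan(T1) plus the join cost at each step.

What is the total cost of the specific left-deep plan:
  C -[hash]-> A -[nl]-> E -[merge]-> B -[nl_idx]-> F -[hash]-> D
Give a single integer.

step 1: scan C: cost=50, card=50
step 2: join A via hash
    card(P join A) = 50*500/(5) = 5000
    cost = 50 + 2*500*9 + 50 = 9100
step 3: join E via nl
    card(P join E) = 5000*60/(12) = 25000
    cost = 9100 + 5000*60 = 309100
step 4: join B via merge
    card(P join B) = 25000*60/(4) = 375000
    cost = 309100 + 25000*15 + 60*6 + 25000 + 60 = 709520
step 5: join F via nl_idx
    card(P join F) = 375000*60/(3) = 7500000
    cost = 709520 + 375000*6 + 7500000 = 10459520
step 6: join D via hash
    card(P join D) = 7500000*80/(8) = 75000000
    cost = 10459520 + 2*80*7 + 7500000 = 17960640

17960640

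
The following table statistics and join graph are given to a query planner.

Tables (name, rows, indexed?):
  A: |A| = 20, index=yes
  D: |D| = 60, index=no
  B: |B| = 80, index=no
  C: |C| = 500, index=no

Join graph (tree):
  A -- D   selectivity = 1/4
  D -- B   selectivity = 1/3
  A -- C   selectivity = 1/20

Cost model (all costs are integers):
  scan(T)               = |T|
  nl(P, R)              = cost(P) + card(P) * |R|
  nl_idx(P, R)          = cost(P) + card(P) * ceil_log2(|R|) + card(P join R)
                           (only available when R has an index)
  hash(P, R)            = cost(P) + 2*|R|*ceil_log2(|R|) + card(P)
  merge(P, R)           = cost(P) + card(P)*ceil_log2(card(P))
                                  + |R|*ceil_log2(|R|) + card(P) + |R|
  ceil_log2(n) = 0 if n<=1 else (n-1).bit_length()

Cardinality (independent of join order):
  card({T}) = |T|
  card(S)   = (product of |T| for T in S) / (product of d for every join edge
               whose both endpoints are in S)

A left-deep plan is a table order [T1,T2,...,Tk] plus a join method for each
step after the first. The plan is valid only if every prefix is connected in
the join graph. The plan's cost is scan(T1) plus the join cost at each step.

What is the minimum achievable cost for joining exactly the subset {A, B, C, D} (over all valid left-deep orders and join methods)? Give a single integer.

11040

Selinger DP over subsets of {A,B,C,D}:
  {A}: scan cost=20, card=20
  {D}: scan cost=60, card=60
  {B}: scan cost=80, card=80
  {C}: scan cost=500, card=500
  {AD}: card=300; try (A,hash)→320, (D,merge)→560, (A,merge)→600, (A,nl_idx)→660, (D,hash)→760, (D,nl)→1220 …(+1); best=320 via (A,hash)
  {AC}: card=500; try (A,hash)→1200, (A,nl_idx)→3500, (C,merge)→5140, (A,merge)→5620, (C,hash)→9040, (C,nl)→10020 …(+1); best=1200 via (A,hash)
  {BD}: card=1600; try (D,hash)→880, (B,merge)→1120, (D,merge)→1140, (B,hash)→1240, (B,nl)→4860, (D,nl)→4880; best=880 via (D,hash)
  {ABD}: card=8000; try (B,hash)→1740, (A,hash)→2680, (B,merge)→3960, (A,nl_idx)→16880, (A,merge)→20200, (B,nl)→24320 …(+1); best=1740 via (B,hash)
  {ACD}: card=7500; try (D,hash)→2420, (D,merge)→6620, (C,merge)→8320, (C,hash)→9620, (D,nl)→31200, (C,nl)→150320; best=2420 via (D,hash)
  {ABCD}: card=200000; try (B,hash)→11040, (C,hash)→18740, (B,merge)→108060, (C,merge)→118740, (B,nl)→602420, (C,nl)→4001740; best=11040 via (B,hash)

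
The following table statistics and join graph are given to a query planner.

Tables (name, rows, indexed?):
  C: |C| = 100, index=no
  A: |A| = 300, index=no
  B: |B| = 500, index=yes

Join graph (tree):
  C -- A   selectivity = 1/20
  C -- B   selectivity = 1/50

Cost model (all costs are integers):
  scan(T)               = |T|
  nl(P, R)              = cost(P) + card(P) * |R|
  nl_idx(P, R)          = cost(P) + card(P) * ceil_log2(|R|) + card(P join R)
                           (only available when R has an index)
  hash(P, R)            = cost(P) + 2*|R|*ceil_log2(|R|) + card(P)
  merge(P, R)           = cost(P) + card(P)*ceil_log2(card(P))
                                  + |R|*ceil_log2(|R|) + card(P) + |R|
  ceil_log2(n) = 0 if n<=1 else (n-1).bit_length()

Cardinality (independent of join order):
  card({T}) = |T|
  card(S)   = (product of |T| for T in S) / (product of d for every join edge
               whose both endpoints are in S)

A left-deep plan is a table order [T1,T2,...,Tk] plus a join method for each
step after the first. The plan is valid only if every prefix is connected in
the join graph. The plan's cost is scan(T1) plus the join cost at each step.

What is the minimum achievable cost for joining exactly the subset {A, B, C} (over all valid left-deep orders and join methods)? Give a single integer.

Selinger DP over subsets of {A,B,C}:
  {C}: scan cost=100, card=100
  {A}: scan cost=300, card=300
  {B}: scan cost=500, card=500
  {AC}: card=1500; try (C,hash)→2000, (A,merge)→3900, (C,merge)→4100, (A,hash)→5600, (A,nl)→30100, (C,nl)→30300; best=2000 via (C,hash)
  {BC}: card=1000; try (B,nl_idx)→2000, (C,hash)→2400, (B,merge)→5900, (C,merge)→6300, (B,hash)→9200, (B,nl)→50100 …(+1); best=2000 via (B,nl_idx)
  {ABC}: card=15000; try (A,hash)→8400, (B,hash)→12500, (A,merge)→16000, (B,merge)→25000, (B,nl_idx)→30500, (A,nl)→302000 …(+1); best=8400 via (A,hash)

8400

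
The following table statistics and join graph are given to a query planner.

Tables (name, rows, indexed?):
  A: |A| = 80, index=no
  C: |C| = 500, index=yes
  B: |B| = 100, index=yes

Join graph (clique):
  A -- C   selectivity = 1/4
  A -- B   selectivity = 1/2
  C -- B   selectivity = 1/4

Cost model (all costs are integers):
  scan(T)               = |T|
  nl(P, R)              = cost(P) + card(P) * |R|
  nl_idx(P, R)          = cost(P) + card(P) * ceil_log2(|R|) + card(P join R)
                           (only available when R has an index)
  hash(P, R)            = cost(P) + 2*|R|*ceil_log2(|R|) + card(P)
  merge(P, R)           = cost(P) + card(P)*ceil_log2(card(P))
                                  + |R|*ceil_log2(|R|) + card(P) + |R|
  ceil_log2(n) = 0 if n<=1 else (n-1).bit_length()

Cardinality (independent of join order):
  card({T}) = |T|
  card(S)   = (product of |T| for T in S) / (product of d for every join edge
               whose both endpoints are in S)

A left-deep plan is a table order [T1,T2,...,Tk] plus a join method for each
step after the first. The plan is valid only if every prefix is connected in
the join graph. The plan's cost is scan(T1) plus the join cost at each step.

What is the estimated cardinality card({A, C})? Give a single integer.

Tables in S: A(80), C(500)
Edges inside S: A-C(d=4)
numerator = 80 * 500 = 40000
denominator = 4 = 4
card(S) = 40000 / 4 = 10000

10000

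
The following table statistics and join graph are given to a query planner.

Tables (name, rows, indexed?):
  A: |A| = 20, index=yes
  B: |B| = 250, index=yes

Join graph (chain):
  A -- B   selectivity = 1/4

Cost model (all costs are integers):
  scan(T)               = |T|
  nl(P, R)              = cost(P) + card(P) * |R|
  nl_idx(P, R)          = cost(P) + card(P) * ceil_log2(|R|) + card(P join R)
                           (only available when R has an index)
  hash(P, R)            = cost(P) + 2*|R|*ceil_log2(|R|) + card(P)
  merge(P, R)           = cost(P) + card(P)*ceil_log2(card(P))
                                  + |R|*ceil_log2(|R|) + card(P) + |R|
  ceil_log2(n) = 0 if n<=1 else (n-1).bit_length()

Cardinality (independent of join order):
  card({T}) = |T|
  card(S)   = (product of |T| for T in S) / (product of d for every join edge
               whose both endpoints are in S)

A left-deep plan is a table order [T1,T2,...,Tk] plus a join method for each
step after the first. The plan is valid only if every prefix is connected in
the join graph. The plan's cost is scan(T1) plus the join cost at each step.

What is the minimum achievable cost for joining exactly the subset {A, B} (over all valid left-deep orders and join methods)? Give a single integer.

700

Selinger DP over subsets of {A,B}:
  {A}: scan cost=20, card=20
  {B}: scan cost=250, card=250
  {AB}: card=1250; try (A,hash)→700, (B,nl_idx)→1430, (B,merge)→2390, (A,merge)→2620, (A,nl_idx)→2750, (B,hash)→4040 …(+2); best=700 via (A,hash)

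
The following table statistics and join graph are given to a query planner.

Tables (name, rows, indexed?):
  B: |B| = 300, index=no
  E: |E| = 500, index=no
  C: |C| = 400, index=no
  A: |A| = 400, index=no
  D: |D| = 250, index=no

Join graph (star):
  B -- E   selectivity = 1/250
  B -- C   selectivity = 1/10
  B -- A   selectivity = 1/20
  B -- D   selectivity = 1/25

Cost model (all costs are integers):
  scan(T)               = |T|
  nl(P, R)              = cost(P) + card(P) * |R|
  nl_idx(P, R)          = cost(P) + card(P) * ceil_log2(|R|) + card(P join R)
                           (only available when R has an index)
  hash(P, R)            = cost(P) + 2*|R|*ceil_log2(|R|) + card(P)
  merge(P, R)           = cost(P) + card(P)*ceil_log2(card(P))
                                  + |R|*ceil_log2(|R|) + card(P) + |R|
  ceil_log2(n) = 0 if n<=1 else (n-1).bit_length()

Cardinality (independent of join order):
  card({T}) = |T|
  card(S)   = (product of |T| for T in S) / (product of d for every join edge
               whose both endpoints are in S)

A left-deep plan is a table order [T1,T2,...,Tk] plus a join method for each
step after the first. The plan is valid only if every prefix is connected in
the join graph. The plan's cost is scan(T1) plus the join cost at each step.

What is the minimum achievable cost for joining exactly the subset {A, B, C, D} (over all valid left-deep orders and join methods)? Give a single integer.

82000

Selinger DP over subsets of {A,B,C,D}:
  {B}: scan cost=300, card=300
  {C}: scan cost=400, card=400
  {A}: scan cost=400, card=400
  {D}: scan cost=250, card=250
  {BC}: card=12000; try (B,hash)→6200, (C,merge)→7300, (B,merge)→7400, (C,hash)→7800, (C,nl)→120300, (B,nl)→120400; best=6200 via (B,hash)
  {AB}: card=6000; try (B,hash)→6200, (A,merge)→7300, (B,merge)→7400, (A,hash)→7800, (A,nl)→120300, (B,nl)→120400; best=6200 via (B,hash)
  {BD}: card=3000; try (D,hash)→4600, (B,merge)→5500, (D,merge)→5550, (B,hash)→5900, (B,nl)→75250, (D,nl)→75300; best=4600 via (D,hash)
  {ABC}: card=240000; try (C,hash)→19400, (A,hash)→25400, (C,merge)→94200, (A,merge)→190200, (C,nl)→2406200, (A,nl)→4806200; best=19400 via (C,hash)
  {BCD}: card=120000; try (C,hash)→14800, (D,hash)→22200, (C,merge)→47600, (D,merge)→188450, (C,nl)→1204600, (D,nl)→3006200; best=14800 via (C,hash)
  {ABD}: card=60000; try (A,hash)→14800, (D,hash)→16200, (A,merge)→47600, (D,merge)→92450, (A,nl)→1204600, (D,nl)→1506200; best=14800 via (A,hash)
  {ABCD}: card=2400000; try (C,hash)→82000, (A,hash)→142000, (D,hash)→263400, (C,merge)→1038800, (A,merge)→2178800, (D,merge)→4581650 …(+3); best=82000 via (C,hash)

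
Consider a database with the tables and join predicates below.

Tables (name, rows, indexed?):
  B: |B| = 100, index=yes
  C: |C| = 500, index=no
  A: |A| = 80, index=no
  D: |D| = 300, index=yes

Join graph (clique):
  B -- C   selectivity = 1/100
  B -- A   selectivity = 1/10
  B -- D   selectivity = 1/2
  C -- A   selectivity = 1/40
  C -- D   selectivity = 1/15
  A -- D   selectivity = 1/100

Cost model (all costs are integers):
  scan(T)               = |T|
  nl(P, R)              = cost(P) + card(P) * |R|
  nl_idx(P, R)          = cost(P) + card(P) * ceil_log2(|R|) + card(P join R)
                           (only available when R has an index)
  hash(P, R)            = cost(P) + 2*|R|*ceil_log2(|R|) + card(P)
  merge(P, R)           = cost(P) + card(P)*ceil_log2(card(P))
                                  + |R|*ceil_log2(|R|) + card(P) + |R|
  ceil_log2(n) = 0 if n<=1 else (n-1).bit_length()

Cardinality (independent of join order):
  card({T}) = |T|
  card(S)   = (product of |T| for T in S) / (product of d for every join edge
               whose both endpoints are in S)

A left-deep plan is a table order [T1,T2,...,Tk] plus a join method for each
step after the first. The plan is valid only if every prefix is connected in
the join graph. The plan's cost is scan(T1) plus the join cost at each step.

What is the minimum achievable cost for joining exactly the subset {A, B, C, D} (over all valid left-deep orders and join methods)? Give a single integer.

4930

Selinger DP over subsets of {A,B,C,D}:
  {B}: scan cost=100, card=100
  {C}: scan cost=500, card=500
  {A}: scan cost=80, card=80
  {D}: scan cost=300, card=300
  {BC}: card=500; try (B,hash)→2400, (B,nl_idx)→4500, (C,merge)→5900, (B,merge)→6300, (C,hash)→9200, (C,nl)→50100 …(+1); best=2400 via (B,hash)
  {AB}: card=800; try (A,hash)→1320, (B,nl_idx)→1440, (B,merge)→1520, (A,merge)→1540, (B,hash)→1560, (B,nl)→8080 …(+1); best=1320 via (A,hash)
  {BD}: card=15000; try (B,hash)→2000, (D,merge)→3900, (B,merge)→4100, (D,hash)→5600, (D,nl_idx)→16000, (B,nl_idx)→17400 …(+2); best=2000 via (B,hash)
  {AC}: card=1000; try (A,hash)→2120, (C,merge)→5720, (A,merge)→6140, (C,hash)→9160, (C,nl)→40080, (A,nl)→40500; best=2120 via (A,hash)
  {CD}: card=10000; try (D,hash)→6400, (C,merge)→8300, (D,merge)→8500, (C,hash)→9600, (D,nl_idx)→15000, (C,nl)→150300 …(+1); best=6400 via (D,hash)
  {AD}: card=240; try (D,nl_idx)→1040, (A,hash)→1720, (D,merge)→3720, (A,merge)→3940, (D,hash)→5560, (D,nl)→24080 …(+1); best=1040 via (D,nl_idx)
  {ABC}: card=100; try (A,hash)→4020, (B,hash)→4520, (A,merge)→8040, (B,nl_idx)→9220, (C,hash)→11120, (B,merge)→13920 …(+4); best=4020 via (A,hash)
  {BCD}: card=5000; try (D,hash)→8300, (D,merge)→10400, (D,nl_idx)→11900, (B,hash)→17800, (C,hash)→26000, (B,nl_idx)→81400 …(+5); best=8300 via (D,hash)
  {ABD}: card=1200; try (B,hash)→2680, (B,nl_idx)→3920, (B,merge)→4000, (D,hash)→7520, (D,nl_idx)→9720, (D,merge)→13120 …(+5); best=2680 via (B,hash)
  {ACD}: card=200; try (C,merge)→8200, (D,hash)→8520, (C,hash)→10280, (D,nl_idx)→11320, (D,merge)→16120, (A,hash)→17520 …(+4); best=8200 via (C,merge)
  {ABCD}: card=10; try (D,nl_idx)→4930, (D,merge)→7820, (D,hash)→9520, (B,nl_idx)→9610, (B,hash)→9800, (B,merge)→10800 …(+8); best=4930 via (D,nl_idx)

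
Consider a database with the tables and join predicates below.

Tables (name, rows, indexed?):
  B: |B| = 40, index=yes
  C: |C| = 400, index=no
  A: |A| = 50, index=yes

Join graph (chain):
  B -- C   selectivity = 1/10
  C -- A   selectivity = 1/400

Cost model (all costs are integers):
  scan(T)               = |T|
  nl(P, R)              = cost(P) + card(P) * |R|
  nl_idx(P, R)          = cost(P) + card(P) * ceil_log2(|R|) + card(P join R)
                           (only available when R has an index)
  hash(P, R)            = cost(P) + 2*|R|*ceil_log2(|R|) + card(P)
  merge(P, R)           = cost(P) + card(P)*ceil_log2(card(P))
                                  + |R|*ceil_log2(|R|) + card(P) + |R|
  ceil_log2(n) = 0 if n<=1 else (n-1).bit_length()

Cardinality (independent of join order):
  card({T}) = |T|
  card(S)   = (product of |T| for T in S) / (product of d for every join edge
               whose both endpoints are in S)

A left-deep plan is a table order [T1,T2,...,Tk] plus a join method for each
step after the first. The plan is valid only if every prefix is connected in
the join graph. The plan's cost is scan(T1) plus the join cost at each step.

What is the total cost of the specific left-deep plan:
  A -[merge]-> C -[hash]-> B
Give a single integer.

step 1: scan A: cost=50, card=50
step 2: join C via merge
    card(P join C) = 50*400/(400) = 50
    cost = 50 + 50*6 + 400*9 + 50 + 400 = 4400
step 3: join B via hash
    card(P join B) = 50*40/(10) = 200
    cost = 4400 + 2*40*6 + 50 = 4930

4930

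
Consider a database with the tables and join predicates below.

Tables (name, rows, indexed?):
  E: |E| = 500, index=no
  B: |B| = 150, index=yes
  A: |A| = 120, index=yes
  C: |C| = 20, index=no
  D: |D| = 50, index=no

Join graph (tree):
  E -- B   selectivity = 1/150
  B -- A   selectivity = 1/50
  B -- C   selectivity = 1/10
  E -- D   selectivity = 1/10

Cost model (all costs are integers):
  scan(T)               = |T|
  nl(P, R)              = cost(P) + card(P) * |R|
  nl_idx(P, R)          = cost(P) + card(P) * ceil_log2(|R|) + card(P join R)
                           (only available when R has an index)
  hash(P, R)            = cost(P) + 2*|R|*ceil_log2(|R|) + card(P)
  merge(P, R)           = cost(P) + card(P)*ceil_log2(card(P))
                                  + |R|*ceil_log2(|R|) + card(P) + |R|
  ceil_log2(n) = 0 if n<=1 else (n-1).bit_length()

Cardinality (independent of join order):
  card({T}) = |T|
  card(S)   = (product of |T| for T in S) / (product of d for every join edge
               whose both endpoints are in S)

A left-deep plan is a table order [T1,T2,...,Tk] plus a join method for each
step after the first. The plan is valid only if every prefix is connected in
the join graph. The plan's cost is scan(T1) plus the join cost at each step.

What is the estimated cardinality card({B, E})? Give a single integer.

500

Tables in S: B(150), E(500)
Edges inside S: E-B(d=150)
numerator = 150 * 500 = 75000
denominator = 150 = 150
card(S) = 75000 / 150 = 500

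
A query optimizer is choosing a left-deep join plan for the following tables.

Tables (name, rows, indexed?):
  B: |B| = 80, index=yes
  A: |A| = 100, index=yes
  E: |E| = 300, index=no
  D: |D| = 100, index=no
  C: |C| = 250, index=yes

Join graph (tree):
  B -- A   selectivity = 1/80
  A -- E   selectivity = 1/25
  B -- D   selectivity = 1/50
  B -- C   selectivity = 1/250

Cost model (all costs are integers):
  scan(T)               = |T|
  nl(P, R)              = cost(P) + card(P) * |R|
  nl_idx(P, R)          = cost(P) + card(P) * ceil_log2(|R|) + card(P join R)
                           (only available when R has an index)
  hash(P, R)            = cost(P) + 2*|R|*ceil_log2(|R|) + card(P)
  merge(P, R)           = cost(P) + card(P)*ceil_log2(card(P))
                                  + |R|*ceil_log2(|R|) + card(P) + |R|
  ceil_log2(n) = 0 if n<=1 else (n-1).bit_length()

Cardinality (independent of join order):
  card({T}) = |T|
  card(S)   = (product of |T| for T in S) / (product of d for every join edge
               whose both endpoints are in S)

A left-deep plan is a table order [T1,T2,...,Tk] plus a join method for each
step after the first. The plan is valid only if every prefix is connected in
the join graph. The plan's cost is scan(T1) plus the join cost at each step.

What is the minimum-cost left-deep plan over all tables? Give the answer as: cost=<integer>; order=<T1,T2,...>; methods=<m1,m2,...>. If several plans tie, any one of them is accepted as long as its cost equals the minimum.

cost=7760; order=B,C,A,D,E; methods=nl_idx,nl_idx,hash,merge

Selinger DP (subsets sized 1..n):
  {B}: scan cost=80, card=80
  {A}: scan cost=100, card=100
  {E}: scan cost=300, card=300
  {D}: scan cost=100, card=100
  {C}: scan cost=250, card=250
  {AB}: card=100; try (A,nl_idx)→740, (B,nl_idx)→900, (B,hash)→1320, (A,merge)→1520, (B,merge)→1540, (A,hash)→1560 …(+2); best=740 via (A,nl_idx)
  {BD}: card=160; try (B,nl_idx)→960, (B,hash)→1320, (D,merge)→1520, (B,merge)→1540, (D,hash)→1560, (D,nl)→8080 …(+1); best=960 via (B,nl_idx)
  {BC}: card=80; try (C,nl_idx)→800, (B,hash)→1620, (B,nl_idx)→2080, (C,merge)→2970, (B,merge)→3140, (C,hash)→4160 …(+2); best=800 via (C,nl_idx)
  {AE}: card=1200; try (A,hash)→2000, (A,nl_idx)→3600, (E,merge)→3900, (A,merge)→4100, (E,hash)→5600, (E,nl)→30100 …(+1); best=2000 via (A,hash)
  {ABE}: card=1200; try (B,hash)→4320, (E,merge)→4540, (E,hash)→6240, (B,nl_idx)→11600, (B,merge)→17040, (E,nl)→30740 …(+1); best=4320 via (B,hash)
  {ABD}: card=200; try (D,hash)→2240, (A,nl_idx)→2280, (D,merge)→2340, (A,hash)→2520, (A,merge)→3200, (D,nl)→10740 …(+1); best=2240 via (D,hash)
  {ABC}: card=100; try (A,nl_idx)→1460, (C,nl_idx)→1640, (A,merge)→2240, (A,hash)→2280, (C,merge)→3790, (C,hash)→4840 …(+2); best=1460 via (A,nl_idx)
  {BCD}: card=160; try (D,merge)→2240, (D,hash)→2280, (C,nl_idx)→2400, (C,merge)→4650, (C,hash)→5120, (D,nl)→8800 …(+1); best=2240 via (D,merge)
  {ABDE}: card=2400; try (D,hash)→6920, (E,merge)→7040, (E,hash)→7840, (D,merge)→19520, (E,nl)→62240, (D,nl)→124320; best=6920 via (D,hash)
  {ABCE}: card=1200; try (E,merge)→5260, (E,hash)→6960, (C,hash)→9520, (C,nl_idx)→15120, (C,merge)→20970, (E,nl)→31460 …(+1); best=5260 via (E,merge)
  {ABCD}: card=200; try (D,hash)→2960, (D,merge)→3060, (A,nl_idx)→3560, (A,hash)→3800, (C,nl_idx)→4040, (A,merge)→4480 …(+5); best=2960 via (D,hash)
  {ABCDE}: card=2400; try (E,merge)→7760, (D,hash)→7860, (E,hash)→8560, (C,hash)→13320, (D,merge)→20460, (C,nl_idx)→28520 …(+4); best=7760 via (E,merge)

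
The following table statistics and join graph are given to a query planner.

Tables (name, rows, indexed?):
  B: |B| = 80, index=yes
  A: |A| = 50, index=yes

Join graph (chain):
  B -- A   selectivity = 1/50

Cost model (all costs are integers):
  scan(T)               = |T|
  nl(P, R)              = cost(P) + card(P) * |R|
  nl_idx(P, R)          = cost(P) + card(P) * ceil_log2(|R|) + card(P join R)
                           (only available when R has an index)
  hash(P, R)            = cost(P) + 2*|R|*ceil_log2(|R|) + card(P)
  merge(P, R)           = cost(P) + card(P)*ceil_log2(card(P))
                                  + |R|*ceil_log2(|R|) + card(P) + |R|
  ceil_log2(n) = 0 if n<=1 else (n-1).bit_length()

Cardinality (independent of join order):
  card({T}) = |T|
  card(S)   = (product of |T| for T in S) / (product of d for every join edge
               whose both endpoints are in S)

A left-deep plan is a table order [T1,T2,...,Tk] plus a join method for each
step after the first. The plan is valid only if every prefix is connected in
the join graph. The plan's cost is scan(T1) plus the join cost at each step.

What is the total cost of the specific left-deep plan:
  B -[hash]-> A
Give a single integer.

step 1: scan B: cost=80, card=80
step 2: join A via hash
    card(P join A) = 80*50/(50) = 80
    cost = 80 + 2*50*6 + 80 = 760

760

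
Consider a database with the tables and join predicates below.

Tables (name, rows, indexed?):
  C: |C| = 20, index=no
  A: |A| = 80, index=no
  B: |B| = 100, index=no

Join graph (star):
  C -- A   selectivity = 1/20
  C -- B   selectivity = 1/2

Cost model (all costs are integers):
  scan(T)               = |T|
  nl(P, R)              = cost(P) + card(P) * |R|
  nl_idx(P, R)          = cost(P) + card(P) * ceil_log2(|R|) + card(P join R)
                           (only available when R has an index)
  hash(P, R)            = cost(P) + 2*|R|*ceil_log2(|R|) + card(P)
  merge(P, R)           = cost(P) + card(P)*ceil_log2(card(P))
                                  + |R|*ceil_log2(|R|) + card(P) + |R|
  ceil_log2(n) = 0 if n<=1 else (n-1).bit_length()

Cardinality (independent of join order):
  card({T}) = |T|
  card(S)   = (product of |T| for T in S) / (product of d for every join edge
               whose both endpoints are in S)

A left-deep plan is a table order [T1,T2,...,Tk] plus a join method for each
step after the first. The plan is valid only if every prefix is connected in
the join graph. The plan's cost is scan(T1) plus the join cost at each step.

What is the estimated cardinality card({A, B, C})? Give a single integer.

Tables in S: A(80), B(100), C(20)
Edges inside S: C-A(d=20), C-B(d=2)
numerator = 80 * 100 * 20 = 160000
denominator = 20 * 2 = 40
card(S) = 160000 / 40 = 4000

4000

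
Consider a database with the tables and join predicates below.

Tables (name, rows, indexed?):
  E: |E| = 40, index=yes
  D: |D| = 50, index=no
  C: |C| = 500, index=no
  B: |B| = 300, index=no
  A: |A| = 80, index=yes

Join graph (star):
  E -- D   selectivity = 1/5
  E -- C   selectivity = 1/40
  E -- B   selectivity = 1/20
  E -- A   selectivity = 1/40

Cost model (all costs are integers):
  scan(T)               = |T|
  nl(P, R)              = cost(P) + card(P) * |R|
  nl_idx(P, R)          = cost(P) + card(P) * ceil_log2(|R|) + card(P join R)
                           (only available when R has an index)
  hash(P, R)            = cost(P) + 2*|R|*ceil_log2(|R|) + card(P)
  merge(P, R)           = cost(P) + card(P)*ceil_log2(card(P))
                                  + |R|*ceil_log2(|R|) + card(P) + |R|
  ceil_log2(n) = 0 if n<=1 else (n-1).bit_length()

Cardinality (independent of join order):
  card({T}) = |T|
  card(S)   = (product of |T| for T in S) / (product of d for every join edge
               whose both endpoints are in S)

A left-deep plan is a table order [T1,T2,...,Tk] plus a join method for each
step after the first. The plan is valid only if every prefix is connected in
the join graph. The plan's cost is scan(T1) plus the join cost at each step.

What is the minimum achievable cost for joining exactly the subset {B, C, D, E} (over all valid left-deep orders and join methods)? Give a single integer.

Selinger DP over subsets of {B,C,D,E}:
  {E}: scan cost=40, card=40
  {D}: scan cost=50, card=50
  {C}: scan cost=500, card=500
  {B}: scan cost=300, card=300
  {DE}: card=400; try (E,hash)→580, (D,merge)→670, (E,merge)→680, (D,hash)→680, (E,nl_idx)→750, (D,nl)→2040 …(+1); best=580 via (E,hash)
  {CE}: card=500; try (E,hash)→1480, (E,nl_idx)→4000, (C,merge)→5320, (E,merge)→5780, (C,hash)→9080, (C,nl)→20040 …(+1); best=1480 via (E,hash)
  {BE}: card=600; try (E,hash)→1080, (E,nl_idx)→2700, (B,merge)→3320, (E,merge)→3580, (B,hash)→5480, (B,nl)→12040 …(+1); best=1080 via (E,hash)
  {CDE}: card=5000; try (D,hash)→2580, (D,merge)→6830, (C,merge)→9580, (C,hash)→9980, (D,nl)→26480, (C,nl)→200580; best=2580 via (D,hash)
  {BDE}: card=6000; try (D,hash)→2280, (B,hash)→6380, (B,merge)→7580, (D,merge)→8030, (D,nl)→31080, (B,nl)→120580; best=2280 via (D,hash)
  {BCE}: card=7500; try (B,hash)→7380, (B,merge)→9480, (C,hash)→10680, (C,merge)→12680, (B,nl)→151480, (C,nl)→301080; best=7380 via (B,hash)
  {BCDE}: card=75000; try (B,hash)→12980, (D,hash)→15480, (C,hash)→17280, (B,merge)→75580, (C,merge)→91280, (D,merge)→112730 …(+3); best=12980 via (B,hash)

12980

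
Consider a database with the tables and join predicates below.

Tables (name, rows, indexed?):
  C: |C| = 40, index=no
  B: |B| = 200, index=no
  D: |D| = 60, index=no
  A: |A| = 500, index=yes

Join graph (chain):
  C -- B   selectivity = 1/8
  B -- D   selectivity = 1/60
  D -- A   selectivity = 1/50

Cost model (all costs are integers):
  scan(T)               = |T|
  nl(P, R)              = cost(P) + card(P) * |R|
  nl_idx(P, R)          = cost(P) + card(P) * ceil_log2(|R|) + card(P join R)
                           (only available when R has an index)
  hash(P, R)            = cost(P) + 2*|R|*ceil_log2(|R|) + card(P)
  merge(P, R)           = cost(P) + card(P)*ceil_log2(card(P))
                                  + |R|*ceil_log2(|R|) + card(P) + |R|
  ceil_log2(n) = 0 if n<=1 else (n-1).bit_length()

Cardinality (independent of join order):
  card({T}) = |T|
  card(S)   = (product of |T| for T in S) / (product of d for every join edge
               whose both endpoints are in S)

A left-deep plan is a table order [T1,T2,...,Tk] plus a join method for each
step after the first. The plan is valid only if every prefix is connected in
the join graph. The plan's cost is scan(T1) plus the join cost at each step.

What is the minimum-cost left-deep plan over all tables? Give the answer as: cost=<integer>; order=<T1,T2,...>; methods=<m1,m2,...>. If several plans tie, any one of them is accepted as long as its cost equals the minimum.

Selinger DP (subsets sized 1..n):
  {C}: scan cost=40, card=40
  {B}: scan cost=200, card=200
  {D}: scan cost=60, card=60
  {A}: scan cost=500, card=500
  {BC}: card=1000; try (C,hash)→880, (B,merge)→2120, (C,merge)→2280, (B,hash)→3280, (B,nl)→8040, (C,nl)→8200; best=880 via (C,hash)
  {BD}: card=200; try (D,hash)→1120, (B,merge)→2280, (D,merge)→2420, (B,hash)→3320, (B,nl)→12060, (D,nl)→12200; best=1120 via (D,hash)
  {AD}: card=600; try (A,nl_idx)→1200, (D,hash)→1720, (A,merge)→5480, (D,merge)→5920, (A,hash)→9120, (A,nl)→30060 …(+1); best=1200 via (A,nl_idx)
  {BCD}: card=1000; try (C,hash)→1800, (D,hash)→2600, (C,merge)→3200, (C,nl)→9120, (D,merge)→12300, (D,nl)→60880; best=1800 via (C,hash)
  {ABD}: card=2000; try (A,nl_idx)→4920, (B,hash)→5000, (A,merge)→7920, (B,merge)→9600, (A,hash)→10320, (A,nl)→101120 …(+1); best=4920 via (A,nl_idx)
  {ABCD}: card=10000; try (C,hash)→7400, (A,hash)→11800, (A,merge)→17800, (A,nl_idx)→20800, (C,merge)→29200, (C,nl)→84920 …(+1); best=7400 via (C,hash)

cost=7400; order=B,D,A,C; methods=hash,nl_idx,hash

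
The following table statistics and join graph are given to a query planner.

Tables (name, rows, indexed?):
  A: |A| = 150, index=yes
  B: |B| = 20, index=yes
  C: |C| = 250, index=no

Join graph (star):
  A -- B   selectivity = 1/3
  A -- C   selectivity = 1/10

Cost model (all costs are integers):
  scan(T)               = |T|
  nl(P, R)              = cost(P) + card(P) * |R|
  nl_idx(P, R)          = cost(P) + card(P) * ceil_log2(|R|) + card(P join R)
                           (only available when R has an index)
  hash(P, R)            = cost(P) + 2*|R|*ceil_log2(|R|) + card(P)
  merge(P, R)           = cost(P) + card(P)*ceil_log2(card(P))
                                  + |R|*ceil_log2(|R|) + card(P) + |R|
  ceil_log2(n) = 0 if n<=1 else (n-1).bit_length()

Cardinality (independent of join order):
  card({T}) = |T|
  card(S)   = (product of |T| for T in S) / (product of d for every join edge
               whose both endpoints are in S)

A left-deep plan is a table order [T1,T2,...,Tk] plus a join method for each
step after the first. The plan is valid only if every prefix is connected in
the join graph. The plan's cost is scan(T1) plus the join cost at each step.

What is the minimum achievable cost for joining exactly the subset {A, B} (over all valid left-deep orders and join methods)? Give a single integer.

500

Selinger DP over subsets of {A,B}:
  {A}: scan cost=150, card=150
  {B}: scan cost=20, card=20
  {AB}: card=1000; try (B,hash)→500, (A,nl_idx)→1180, (A,merge)→1490, (B,merge)→1620, (B,nl_idx)→1900, (A,hash)→2440 …(+2); best=500 via (B,hash)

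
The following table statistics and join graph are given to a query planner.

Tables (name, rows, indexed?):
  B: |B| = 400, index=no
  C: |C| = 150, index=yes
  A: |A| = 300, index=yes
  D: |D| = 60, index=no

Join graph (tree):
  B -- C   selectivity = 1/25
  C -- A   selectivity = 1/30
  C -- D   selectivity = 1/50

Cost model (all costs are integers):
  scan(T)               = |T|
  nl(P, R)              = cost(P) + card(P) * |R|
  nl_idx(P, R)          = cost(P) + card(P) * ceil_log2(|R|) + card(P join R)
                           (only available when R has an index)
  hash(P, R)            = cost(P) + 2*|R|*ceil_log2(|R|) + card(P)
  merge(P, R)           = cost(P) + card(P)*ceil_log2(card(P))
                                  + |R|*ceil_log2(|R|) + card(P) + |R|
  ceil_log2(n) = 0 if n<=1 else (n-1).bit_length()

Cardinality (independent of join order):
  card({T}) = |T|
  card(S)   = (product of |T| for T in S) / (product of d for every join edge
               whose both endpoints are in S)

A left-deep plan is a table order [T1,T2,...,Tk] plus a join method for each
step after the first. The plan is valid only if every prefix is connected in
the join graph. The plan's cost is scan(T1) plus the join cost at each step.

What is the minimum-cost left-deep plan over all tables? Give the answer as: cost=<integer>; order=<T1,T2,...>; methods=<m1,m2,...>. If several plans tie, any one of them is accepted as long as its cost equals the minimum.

Selinger DP (subsets sized 1..n):
  {B}: scan cost=400, card=400
  {C}: scan cost=150, card=150
  {A}: scan cost=300, card=300
  {D}: scan cost=60, card=60
  {BC}: card=2400; try (C,hash)→3200, (B,merge)→5500, (C,merge)→5750, (C,nl_idx)→6000, (B,hash)→7500, (B,nl)→60150 …(+1); best=3200 via (C,hash)
  {AC}: card=1500; try (C,hash)→3000, (A,nl_idx)→3000, (C,nl_idx)→4200, (A,merge)→4500, (C,merge)→4650, (A,hash)→5700 …(+2); best=3000 via (C,hash)
  {CD}: card=180; try (C,nl_idx)→720, (D,hash)→1020, (C,merge)→1830, (D,merge)→1920, (C,hash)→2520, (C,nl)→9060 …(+1); best=720 via (C,nl_idx)
  {ABC}: card=24000; try (A,hash)→11000, (B,hash)→11700, (B,merge)→25000, (A,merge)→37400, (A,nl_idx)→48800, (B,nl)→603000 …(+1); best=11000 via (A,hash)
  {BCD}: card=2880; try (D,hash)→6320, (B,merge)→6340, (B,hash)→8100, (D,merge)→34820, (B,nl)→72720, (D,nl)→147200; best=6320 via (D,hash)
  {ACD}: card=1800; try (A,nl_idx)→4140, (D,hash)→5220, (A,merge)→5340, (A,hash)→6300, (D,merge)→21420, (A,nl)→54720 …(+1); best=4140 via (A,nl_idx)
  {ABCD}: card=28800; try (B,hash)→13140, (A,hash)→14600, (B,merge)→29740, (D,hash)→35720, (A,merge)→46760, (A,nl_idx)→61040 …(+4); best=13140 via (B,hash)

cost=13140; order=D,C,A,B; methods=nl_idx,nl_idx,hash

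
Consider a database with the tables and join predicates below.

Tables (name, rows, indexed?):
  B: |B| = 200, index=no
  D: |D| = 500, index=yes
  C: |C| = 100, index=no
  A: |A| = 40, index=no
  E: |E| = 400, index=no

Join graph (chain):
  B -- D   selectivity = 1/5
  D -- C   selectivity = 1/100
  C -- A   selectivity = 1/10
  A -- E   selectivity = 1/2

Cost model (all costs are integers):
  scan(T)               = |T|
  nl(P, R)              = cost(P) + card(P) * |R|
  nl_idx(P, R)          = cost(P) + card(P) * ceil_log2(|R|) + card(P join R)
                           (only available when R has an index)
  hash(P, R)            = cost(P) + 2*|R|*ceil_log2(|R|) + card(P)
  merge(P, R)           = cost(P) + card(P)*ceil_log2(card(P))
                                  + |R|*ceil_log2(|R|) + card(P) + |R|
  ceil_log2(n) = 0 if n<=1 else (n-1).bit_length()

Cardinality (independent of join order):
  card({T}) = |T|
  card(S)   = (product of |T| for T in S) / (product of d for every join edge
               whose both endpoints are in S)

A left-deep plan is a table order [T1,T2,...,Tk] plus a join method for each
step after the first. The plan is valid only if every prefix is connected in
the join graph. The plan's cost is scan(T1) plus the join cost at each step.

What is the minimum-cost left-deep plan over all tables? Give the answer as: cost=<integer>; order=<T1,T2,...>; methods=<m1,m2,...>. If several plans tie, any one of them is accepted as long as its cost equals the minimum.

cost=94880; order=C,D,A,B,E; methods=nl_idx,hash,hash,hash

Selinger DP (subsets sized 1..n):
  {B}: scan cost=200, card=200
  {D}: scan cost=500, card=500
  {C}: scan cost=100, card=100
  {A}: scan cost=40, card=40
  {E}: scan cost=400, card=400
  {BD}: card=20000; try (B,hash)→4200, (D,merge)→7000, (B,merge)→7300, (D,hash)→9400, (D,nl_idx)→22000, (D,nl)→100200 …(+1); best=4200 via (B,hash)
  {CD}: card=500; try (D,nl_idx)→1500, (C,hash)→2400, (D,merge)→5900, (C,merge)→6300, (D,hash)→9200, (D,nl)→50100 …(+1); best=1500 via (D,nl_idx)
  {AC}: card=400; try (A,hash)→680, (C,merge)→1120, (A,merge)→1180, (C,hash)→1480, (C,nl)→4040, (A,nl)→4100; best=680 via (A,hash)
  {AE}: card=8000; try (A,hash)→1280, (E,merge)→4320, (A,merge)→4680, (E,hash)→7280, (E,nl)→16040, (A,nl)→16400; best=1280 via (A,hash)
  {BCD}: card=20000; try (B,hash)→5200, (B,merge)→8300, (C,hash)→25600, (B,nl)→101500, (C,merge)→325000, (C,nl)→2004200; best=5200 via (B,hash)
  {ACD}: card=2000; try (A,hash)→2480, (D,nl_idx)→6280, (A,merge)→6780, (D,merge)→9680, (D,hash)→10080, (A,nl)→21500 …(+1); best=2480 via (A,hash)
  {ACE}: card=80000; try (E,hash)→8280, (E,merge)→8680, (C,hash)→10680, (C,merge)→114080, (E,nl)→160680, (C,nl)→801280; best=8280 via (E,hash)
  {ABCD}: card=80000; try (B,hash)→7680, (A,hash)→25680, (B,merge)→28280, (A,merge)→325480, (B,nl)→402480, (A,nl)→805200; best=7680 via (B,hash)
  {ACDE}: card=400000; try (E,hash)→11680, (E,merge)→30480, (D,hash)→97280, (E,nl)→802480, (D,nl_idx)→1128280, (D,merge)→1453280 …(+1); best=11680 via (E,hash)
  {ABCDE}: card=16000000; try (E,hash)→94880, (B,hash)→414880, (E,merge)→1451680, (B,merge)→8013480, (E,nl)→32007680, (B,nl)→80011680; best=94880 via (E,hash)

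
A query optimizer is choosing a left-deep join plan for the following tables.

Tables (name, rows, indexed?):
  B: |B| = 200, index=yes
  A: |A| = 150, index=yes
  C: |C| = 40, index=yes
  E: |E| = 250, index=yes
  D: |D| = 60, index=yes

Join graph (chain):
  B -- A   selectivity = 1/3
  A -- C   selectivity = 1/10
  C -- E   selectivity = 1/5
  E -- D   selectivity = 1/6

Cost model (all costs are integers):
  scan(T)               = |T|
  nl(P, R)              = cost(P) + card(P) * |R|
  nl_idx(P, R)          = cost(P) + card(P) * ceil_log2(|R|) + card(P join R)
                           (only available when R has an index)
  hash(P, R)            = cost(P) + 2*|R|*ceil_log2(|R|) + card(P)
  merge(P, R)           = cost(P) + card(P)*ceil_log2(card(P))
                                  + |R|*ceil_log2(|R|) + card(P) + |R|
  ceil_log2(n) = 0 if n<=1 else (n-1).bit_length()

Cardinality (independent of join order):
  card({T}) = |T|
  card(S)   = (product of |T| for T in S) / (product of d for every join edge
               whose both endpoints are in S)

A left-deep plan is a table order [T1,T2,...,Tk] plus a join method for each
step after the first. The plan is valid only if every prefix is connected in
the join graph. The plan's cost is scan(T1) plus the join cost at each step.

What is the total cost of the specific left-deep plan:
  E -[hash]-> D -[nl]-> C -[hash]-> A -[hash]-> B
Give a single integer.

step 1: scan E: cost=250, card=250
step 2: join D via hash
    card(P join D) = 250*60/(6) = 2500
    cost = 250 + 2*60*6 + 250 = 1220
step 3: join C via nl
    card(P join C) = 2500*40/(5) = 20000
    cost = 1220 + 2500*40 = 101220
step 4: join A via hash
    card(P join A) = 20000*150/(10) = 300000
    cost = 101220 + 2*150*8 + 20000 = 123620
step 5: join B via hash
    card(P join B) = 300000*200/(3) = 20000000
    cost = 123620 + 2*200*8 + 300000 = 426820

426820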